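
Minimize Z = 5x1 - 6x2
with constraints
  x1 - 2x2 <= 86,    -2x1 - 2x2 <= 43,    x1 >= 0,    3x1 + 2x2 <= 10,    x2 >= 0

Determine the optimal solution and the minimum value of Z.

x1 = 0, x2 = 5, minimum Z = -30

Corner points and Z = 5x1 - 6x2:
  (0, 5) → Z = -30
  (0, 0) → Z = 0
  (10/3, 0) → Z = 50/3

The binding constraints are x1 = 0 and 3x1 + 2x2 = 10.
Solving simultaneously gives x1 = 0, x2 = 5.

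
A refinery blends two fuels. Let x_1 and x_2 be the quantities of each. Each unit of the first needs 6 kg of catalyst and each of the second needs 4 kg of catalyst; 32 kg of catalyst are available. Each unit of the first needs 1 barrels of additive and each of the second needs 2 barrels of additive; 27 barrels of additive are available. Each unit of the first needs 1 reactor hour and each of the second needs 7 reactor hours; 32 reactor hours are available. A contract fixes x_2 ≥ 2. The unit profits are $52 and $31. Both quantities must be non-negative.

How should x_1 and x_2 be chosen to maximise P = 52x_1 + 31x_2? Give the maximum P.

Vertices and P = 52x_1 + 31x_2:
  (0, 32/7) → P = 992/7
  (0, 2) → P = 62
  (48/19, 80/19) → P = 4976/19
  (4, 2) → P = 270

At the optimal vertex, 6x_1 + 4x_2 = 32 and x_2 = 2.
Solving simultaneously gives x_1 = 4, x_2 = 2.

x_1 = 4, x_2 = 2, maximum P = 270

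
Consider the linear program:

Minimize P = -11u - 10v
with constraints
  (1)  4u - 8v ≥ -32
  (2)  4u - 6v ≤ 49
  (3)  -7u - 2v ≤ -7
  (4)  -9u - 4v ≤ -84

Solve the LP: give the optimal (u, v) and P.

Corner points and P = -11u - 10v:
  (73, 81/2) → P = -1208
  (68/11, 78/11) → P = -1528/11
  (10, -3/2) → P = -95

At the optimal vertex, 4u - 8v = -32 and 4u - 6v = 49.
Solving simultaneously gives u = 73, v = 81/2.

u = 73, v = 81/2, minimum P = -1208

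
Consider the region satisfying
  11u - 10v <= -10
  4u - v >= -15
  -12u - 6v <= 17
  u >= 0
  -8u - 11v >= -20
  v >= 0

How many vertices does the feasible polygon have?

Pairwise boundary intersections that survive every other constraint:
  (0, 1)
  (30/67, 100/67)
  (0, 20/11)

3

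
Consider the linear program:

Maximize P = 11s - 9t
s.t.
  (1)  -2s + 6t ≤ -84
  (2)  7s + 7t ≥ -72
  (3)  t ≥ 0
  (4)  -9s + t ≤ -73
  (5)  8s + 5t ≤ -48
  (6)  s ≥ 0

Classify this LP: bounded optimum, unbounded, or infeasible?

The boundaries -2s + 6t = -84 and t = 0 meet at (42, 0), but that point violates 8s + 5t ≤ -48. Every candidate vertex is excluded by some other constraint, so the feasible region is empty.

infeasible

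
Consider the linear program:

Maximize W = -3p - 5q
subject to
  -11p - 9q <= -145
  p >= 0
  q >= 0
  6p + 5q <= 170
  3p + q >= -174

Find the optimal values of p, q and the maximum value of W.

Corner points and W = -3p - 5q:
  (0, 145/9) → W = -725/9
  (145/11, 0) → W = -435/11
  (0, 34) → W = -170
  (85/3, 0) → W = -85

The optimum lies where -11p - 9q = -145 and q = 0.
Solving simultaneously gives p = 145/11, q = 0.

p = 145/11, q = 0, maximum W = -435/11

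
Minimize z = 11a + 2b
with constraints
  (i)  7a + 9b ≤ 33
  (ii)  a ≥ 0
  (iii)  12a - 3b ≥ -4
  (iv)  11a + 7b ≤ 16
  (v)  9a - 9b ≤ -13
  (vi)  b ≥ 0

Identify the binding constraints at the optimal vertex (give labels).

Feasible corners and z = 11a + 2b:
  (20/117, 236/117) → z = 692/117
  (1/27, 40/27) → z = 91/27
  (53/162, 287/162) → z = 1157/162

The minimum is at (1/27, 40/27). Substituting into each constraint, equality holds for (iii) and (v); the remaining constraints have slack.

(iii) and (v)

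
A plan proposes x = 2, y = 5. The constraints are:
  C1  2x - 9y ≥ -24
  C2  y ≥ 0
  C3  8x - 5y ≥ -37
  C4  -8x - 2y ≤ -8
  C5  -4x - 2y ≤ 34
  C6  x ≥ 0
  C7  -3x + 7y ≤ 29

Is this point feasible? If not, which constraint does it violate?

not feasible — violates C1

Constraint C1: 2x - 9y = -41, which is not ≥ -24. All other constraints are satisfied.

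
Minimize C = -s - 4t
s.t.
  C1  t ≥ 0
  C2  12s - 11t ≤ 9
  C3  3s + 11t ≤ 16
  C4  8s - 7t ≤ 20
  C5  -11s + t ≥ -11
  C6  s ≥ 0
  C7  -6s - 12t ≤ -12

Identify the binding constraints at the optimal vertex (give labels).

C3 and C6

Extreme points and C = -s - 4t:
  (137/124, 143/124) → C = -709/124
  (0, 16/11) → C = -64/11
  (24/23, 11/23) → C = -68/23
  (0, 1) → C = -4

The minimum is at (0, 16/11). Substituting into each constraint, equality holds for C3 and C6; the remaining constraints have slack.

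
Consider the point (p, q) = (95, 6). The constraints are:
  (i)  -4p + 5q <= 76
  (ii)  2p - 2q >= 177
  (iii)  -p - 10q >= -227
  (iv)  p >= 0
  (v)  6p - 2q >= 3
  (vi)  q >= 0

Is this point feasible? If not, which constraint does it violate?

feasible

(i): -350 ≤ 76 ✓
(ii): 178 ≥ 177 ✓
(iii): -155 ≥ -227 ✓
(iv): 95 ≥ 0 ✓
(v): 558 ≥ 3 ✓
(vi): 6 ≥ 0 ✓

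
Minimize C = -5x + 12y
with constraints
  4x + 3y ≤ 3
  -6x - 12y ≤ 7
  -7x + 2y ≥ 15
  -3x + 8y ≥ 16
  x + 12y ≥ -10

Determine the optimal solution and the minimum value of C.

Extreme points and C = -5x + 12y:
  (-39/29, 81/29) → C = 1167/29
  (-62/21, 25/28) → C = 535/21
  (-44/25, 67/50) → C = 622/25
The feasible region is unbounded (it extends along (-3, 4), (-2, 1)), but C strictly increases along every unbounded feasible direction, so there is no improving ray and the minimum is attained at a vertex.

x = -44/25, y = 67/50, minimum C = 622/25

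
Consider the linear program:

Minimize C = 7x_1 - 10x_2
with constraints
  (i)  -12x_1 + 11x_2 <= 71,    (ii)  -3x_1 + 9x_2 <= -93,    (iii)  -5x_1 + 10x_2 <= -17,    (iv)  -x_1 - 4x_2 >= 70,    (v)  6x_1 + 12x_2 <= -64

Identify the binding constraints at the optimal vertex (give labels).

(i) and (ii)

Feasible corners and C = 7x_1 - 10x_2:
  (-554/25, -443/25) → C = 552/25
  (-86/7, -101/7) → C = 408/7
  (146/3, -89/3) → C = 1912/3
The feasible region is unbounded (it extends along (2, -1), (-11, -12)), but C strictly increases along every unbounded feasible direction, so there is no improving ray and the minimum is attained at a vertex.

The minimum is at (-554/25, -443/25). Substituting into each constraint, equality holds for (i) and (ii); the remaining constraints have slack.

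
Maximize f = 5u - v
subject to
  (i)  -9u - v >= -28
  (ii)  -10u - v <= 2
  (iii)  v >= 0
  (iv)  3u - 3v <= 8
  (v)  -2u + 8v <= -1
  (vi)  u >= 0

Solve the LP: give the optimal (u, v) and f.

u = 46/15, v = 2/5, maximum f = 224/15

Extreme points and f = 5u - v:
  (46/15, 2/5) → f = 224/15
  (225/74, 47/74) → f = 539/37
  (8/3, 0) → f = 40/3
  (1/2, 0) → f = 5/2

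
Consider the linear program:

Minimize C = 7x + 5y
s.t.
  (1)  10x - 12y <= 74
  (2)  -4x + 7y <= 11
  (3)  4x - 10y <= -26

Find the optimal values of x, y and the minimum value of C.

Corner points and C = 7x + 5y:
  (325/11, 203/11) → C = 3290/11
  (263/13, 139/13) → C = 2536/13
  (6, 5) → C = 67

The optimum lies where -4x + 7y = 11 and 4x - 10y = -26.
Solving simultaneously gives x = 6, y = 5.

x = 6, y = 5, minimum C = 67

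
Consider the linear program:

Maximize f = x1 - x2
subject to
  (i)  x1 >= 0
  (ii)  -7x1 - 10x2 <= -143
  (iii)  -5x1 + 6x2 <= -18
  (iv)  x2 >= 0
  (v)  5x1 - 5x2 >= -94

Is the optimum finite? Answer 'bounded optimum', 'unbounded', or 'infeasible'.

From the feasible point (519/46, 589/92), moving in the direction (6, 5) keeps every constraint satisfied while f increases without bound.

unbounded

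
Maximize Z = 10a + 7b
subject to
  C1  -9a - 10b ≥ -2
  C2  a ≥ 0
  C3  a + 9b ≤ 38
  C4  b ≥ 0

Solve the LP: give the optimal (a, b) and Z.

Vertices and Z = 10a + 7b:
  (0, 1/5) → Z = 7/5
  (2/9, 0) → Z = 20/9
  (0, 0) → Z = 0

The optimum lies where -9a - 10b = -2 and b = 0.
Solving simultaneously gives a = 2/9, b = 0.

a = 2/9, b = 0, maximum Z = 20/9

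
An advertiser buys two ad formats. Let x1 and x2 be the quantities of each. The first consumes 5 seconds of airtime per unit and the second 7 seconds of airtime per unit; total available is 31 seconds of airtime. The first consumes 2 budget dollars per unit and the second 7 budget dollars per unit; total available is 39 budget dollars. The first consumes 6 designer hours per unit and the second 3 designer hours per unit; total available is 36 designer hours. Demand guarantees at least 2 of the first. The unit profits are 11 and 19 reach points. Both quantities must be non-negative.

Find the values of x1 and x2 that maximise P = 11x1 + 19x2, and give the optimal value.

x1 = 2, x2 = 3, maximum P = 79

Feasible corners and P = 11x1 + 19x2:
  (6, 0) → P = 66
  (2, 0) → P = 22
  (53/9, 2/9) → P = 69
  (2, 3) → P = 79

The optimum lies where 5x1 + 7x2 = 31 and x1 = 2.
Solving simultaneously gives x1 = 2, x2 = 3.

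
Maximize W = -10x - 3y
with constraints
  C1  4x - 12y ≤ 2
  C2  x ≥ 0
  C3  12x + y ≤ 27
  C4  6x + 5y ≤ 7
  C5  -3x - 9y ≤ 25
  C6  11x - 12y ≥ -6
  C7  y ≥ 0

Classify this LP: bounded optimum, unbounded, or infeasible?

bounded optimum

Vertices and W = -10x - 3y:
  (47/46, 4/23) → W = -247/23
  (1/2, 0) → W = -5
  (0, 1/2) → W = -3/2
  (0, 0) → W = 0
  (54/127, 113/127) → W = -879/127
The feasible region has finitely many vertices and no improving ray; the maximum is 0 at (0, 0).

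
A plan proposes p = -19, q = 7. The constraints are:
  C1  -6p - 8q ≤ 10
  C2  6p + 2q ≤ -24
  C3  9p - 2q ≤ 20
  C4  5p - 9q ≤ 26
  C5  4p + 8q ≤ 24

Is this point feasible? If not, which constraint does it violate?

not feasible — violates C1

Constraint C1: -6p - 8q = 58, which is not ≤ 10. All other constraints are satisfied.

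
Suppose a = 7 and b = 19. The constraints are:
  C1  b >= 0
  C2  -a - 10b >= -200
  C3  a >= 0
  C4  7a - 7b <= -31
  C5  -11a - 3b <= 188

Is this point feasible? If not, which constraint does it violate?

feasible

C1: 19 ≥ 0 ✓
C2: -197 ≥ -200 ✓
C3: 7 ≥ 0 ✓
C4: -84 ≤ -31 ✓
C5: -134 ≤ 188 ✓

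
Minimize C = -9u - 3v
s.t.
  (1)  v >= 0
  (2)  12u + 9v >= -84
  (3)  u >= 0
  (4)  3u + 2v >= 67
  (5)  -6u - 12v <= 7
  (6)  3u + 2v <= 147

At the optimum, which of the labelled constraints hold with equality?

(1) and (6)

Vertices and C = -9u - 3v:
  (67/3, 0) → C = -201
  (49, 0) → C = -441
  (0, 67/2) → C = -201/2
  (0, 147/2) → C = -441/2

The minimum is at (49, 0). Substituting into each constraint, equality holds for (1) and (6); the remaining constraints have slack.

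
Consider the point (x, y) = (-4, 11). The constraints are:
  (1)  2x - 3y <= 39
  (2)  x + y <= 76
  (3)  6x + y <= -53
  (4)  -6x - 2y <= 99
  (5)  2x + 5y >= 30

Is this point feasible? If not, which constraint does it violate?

Constraint (3): 6x + y = -13, which is not ≤ -53. All other constraints are satisfied.

not feasible — violates (3)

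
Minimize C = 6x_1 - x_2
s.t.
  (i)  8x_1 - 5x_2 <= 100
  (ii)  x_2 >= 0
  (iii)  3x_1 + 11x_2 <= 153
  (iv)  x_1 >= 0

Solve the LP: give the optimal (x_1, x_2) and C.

x_1 = 0, x_2 = 153/11, minimum C = -153/11

Feasible corners and C = 6x_1 - x_2:
  (25/2, 0) → C = 75
  (1865/103, 924/103) → C = 10266/103
  (0, 0) → C = 0
  (0, 153/11) → C = -153/11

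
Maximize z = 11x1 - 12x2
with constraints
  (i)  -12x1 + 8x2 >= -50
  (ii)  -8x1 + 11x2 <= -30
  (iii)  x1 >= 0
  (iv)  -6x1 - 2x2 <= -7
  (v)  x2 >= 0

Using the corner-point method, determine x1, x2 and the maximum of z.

x1 = 25/6, x2 = 0, maximum z = 275/6

Vertices and z = 11x1 - 12x2:
  (155/34, 10/17) → z = 1465/34
  (25/6, 0) → z = 275/6
  (15/4, 0) → z = 165/4

The binding constraints are -12x1 + 8x2 = -50 and x2 = 0.
Solving simultaneously gives x1 = 25/6, x2 = 0.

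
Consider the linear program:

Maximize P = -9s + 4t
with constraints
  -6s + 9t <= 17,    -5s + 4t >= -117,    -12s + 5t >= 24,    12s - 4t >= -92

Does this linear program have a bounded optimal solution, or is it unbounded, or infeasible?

bounded optimum

Extreme points and P = -9s + 4t:
  (-131/78, 10/13) → P = 473/26
  (-190/21, -29/7) → P = 454/7
  (-681/23, -1524/23) → P = 33/23
  (-209/7, -466/7) → P = 17/7
The feasible region has finitely many vertices and no improving ray; the maximum is 454/7 at (-190/21, -29/7).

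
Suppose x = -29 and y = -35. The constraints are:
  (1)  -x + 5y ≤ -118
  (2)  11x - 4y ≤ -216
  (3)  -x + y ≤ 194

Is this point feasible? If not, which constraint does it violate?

Constraint (2): 11x - 4y = -179, which is not ≤ -216. All other constraints are satisfied.

not feasible — violates (2)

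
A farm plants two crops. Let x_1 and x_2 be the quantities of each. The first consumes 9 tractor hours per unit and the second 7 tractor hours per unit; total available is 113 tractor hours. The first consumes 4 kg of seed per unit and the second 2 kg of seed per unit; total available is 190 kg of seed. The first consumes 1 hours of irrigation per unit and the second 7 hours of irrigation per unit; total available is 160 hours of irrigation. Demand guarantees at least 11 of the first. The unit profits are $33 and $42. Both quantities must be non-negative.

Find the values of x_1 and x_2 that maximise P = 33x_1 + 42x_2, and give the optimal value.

Extreme points and P = 33x_1 + 42x_2:
  (113/9, 0) → P = 1243/3
  (11, 0) → P = 363
  (11, 2) → P = 447

x_1 = 11, x_2 = 2, maximum P = 447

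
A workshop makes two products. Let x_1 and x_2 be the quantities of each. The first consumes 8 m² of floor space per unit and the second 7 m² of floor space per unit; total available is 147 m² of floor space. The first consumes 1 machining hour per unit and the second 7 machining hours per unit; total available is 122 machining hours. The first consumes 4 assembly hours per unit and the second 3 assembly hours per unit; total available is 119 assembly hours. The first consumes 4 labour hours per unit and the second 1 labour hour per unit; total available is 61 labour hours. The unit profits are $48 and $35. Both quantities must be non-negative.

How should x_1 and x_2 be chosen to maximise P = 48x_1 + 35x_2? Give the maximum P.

The optimum lies where 8x_1 + 7x_2 = 147 and 4x_1 + x_2 = 61.
Solving simultaneously gives x_1 = 14, x_2 = 5.

x_1 = 14, x_2 = 5, maximum P = 847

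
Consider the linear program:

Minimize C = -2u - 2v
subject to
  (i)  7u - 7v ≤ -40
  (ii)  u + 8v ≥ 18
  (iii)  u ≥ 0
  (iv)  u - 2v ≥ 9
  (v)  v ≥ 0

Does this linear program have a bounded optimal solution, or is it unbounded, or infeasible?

infeasible

The boundaries 7u - 7v = -40 and u = 0 meet at (0, 40/7), but that point violates u - 2v ≥ 9. Every candidate vertex is excluded by some other constraint, so the feasible region is empty.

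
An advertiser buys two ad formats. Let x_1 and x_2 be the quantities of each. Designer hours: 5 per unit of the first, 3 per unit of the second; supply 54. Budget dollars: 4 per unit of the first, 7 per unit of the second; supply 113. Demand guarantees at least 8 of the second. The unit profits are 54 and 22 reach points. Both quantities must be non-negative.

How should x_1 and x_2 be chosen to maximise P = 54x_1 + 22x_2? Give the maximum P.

x_1 = 6, x_2 = 8, maximum P = 500

Vertices and P = 54x_1 + 22x_2:
  (0, 113/7) → P = 2486/7
  (0, 8) → P = 176
  (39/23, 349/23) → P = 9784/23
  (6, 8) → P = 500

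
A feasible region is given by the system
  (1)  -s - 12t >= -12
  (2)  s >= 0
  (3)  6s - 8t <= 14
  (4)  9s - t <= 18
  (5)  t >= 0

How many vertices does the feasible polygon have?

4

The feasible vertices (each the meet of two boundaries and inside every other half-plane) are:
  (0, 1)
  (228/109, 90/109)
  (0, 0)
  (2, 0)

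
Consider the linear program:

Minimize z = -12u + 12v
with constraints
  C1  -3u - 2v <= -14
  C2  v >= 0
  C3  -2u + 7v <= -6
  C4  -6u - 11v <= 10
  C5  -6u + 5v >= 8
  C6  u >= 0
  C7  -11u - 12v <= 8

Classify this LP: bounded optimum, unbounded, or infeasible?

The boundaries -3u - 2v = -14 and v = 0 meet at (14/3, 0), but that point violates -6u + 5v ≥ 8. Every candidate vertex is excluded by some other constraint, so the feasible region is empty.

infeasible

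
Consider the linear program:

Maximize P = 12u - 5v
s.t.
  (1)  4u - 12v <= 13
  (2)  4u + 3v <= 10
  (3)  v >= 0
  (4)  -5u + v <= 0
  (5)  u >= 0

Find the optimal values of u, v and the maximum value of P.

u = 5/2, v = 0, maximum P = 30

Vertices and P = 12u - 5v:
  (5/2, 0) → P = 30
  (10/19, 50/19) → P = -130/19
  (0, 0) → P = 0

At the optimal vertex, 4u + 3v = 10 and v = 0.
Solving simultaneously gives u = 5/2, v = 0.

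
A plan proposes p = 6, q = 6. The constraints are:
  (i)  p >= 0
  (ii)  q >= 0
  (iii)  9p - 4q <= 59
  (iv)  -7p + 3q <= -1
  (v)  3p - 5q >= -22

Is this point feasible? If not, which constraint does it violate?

(i): 6 ≥ 0 ✓
(ii): 6 ≥ 0 ✓
(iii): 30 ≤ 59 ✓
(iv): -24 ≤ -1 ✓
(v): -12 ≥ -22 ✓

feasible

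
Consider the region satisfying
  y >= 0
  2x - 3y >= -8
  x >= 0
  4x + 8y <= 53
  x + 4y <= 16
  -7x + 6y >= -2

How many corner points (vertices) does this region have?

The feasible vertices (each the meet of two boundaries and inside every other half-plane) are:
  (0, 0)
  (2/7, 0)
  (0, 8/3)
  (16/11, 40/11)
  (52/17, 55/17)

5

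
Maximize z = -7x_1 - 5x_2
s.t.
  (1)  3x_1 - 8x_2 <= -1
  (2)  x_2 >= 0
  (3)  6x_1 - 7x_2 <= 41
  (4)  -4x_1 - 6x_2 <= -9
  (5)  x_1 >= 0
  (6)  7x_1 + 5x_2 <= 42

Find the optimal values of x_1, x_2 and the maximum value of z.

x_1 = 0, x_2 = 3/2, maximum z = -15/2

Vertices and z = -7x_1 - 5x_2:
  (33/25, 31/50) → z = -617/50
  (331/71, 133/71) → z = -42
  (0, 3/2) → z = -15/2
  (0, 42/5) → z = -42

The optimum lies where -4x_1 - 6x_2 = -9 and x_1 = 0.
Solving simultaneously gives x_1 = 0, x_2 = 3/2.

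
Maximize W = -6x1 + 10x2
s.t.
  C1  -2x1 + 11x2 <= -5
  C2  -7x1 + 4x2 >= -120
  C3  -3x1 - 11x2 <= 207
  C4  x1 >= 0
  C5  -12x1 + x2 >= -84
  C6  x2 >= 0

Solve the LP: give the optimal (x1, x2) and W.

Feasible corners and W = -6x1 + 10x2:
  (919/130, 54/65) → W = -2217/65
  (5/2, 0) → W = -15
  (7, 0) → W = -42

The binding constraints are -2x1 + 11x2 = -5 and x2 = 0.
Solving simultaneously gives x1 = 5/2, x2 = 0.

x1 = 5/2, x2 = 0, maximum W = -15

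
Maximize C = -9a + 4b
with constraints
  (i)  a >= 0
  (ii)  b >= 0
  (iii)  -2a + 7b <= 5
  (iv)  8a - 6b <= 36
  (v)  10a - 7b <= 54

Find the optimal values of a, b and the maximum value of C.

Corner points and C = -9a + 4b:
  (0, 0) → C = 0
  (0, 5/7) → C = 20/7
  (9/2, 0) → C = -81/2
  (141/22, 28/11) → C = -95/2

a = 0, b = 5/7, maximum C = 20/7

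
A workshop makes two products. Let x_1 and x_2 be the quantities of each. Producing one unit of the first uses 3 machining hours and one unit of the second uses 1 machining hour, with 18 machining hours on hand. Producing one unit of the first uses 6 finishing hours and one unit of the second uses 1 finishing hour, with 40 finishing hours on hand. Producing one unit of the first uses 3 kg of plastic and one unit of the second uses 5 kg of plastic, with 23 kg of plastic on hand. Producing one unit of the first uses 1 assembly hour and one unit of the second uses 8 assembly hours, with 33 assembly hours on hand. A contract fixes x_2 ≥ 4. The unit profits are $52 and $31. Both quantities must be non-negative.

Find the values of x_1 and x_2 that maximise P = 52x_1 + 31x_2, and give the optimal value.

Vertices and P = 52x_1 + 31x_2:
  (0, 33/8) → P = 1023/8
  (0, 4) → P = 124
  (1, 4) → P = 176

At the optimal vertex, 3x_1 + 5x_2 = 23 and x_1 + 8x_2 = 33.
Solving simultaneously gives x_1 = 1, x_2 = 4.

x_1 = 1, x_2 = 4, maximum P = 176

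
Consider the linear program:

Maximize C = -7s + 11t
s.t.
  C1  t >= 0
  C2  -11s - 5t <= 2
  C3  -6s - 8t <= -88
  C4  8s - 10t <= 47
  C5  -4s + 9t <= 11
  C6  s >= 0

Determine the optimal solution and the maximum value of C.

s = 352/43, t = 209/43, maximum C = -165/43

Corner points and C = -7s + 11t:
  (314/31, 211/62) → C = -2075/62
  (352/43, 209/43) → C = -165/43
  (533/32, 69/8) → C = -695/32

The optimum lies where -6s - 8t = -88 and -4s + 9t = 11.
Solving simultaneously gives s = 352/43, t = 209/43.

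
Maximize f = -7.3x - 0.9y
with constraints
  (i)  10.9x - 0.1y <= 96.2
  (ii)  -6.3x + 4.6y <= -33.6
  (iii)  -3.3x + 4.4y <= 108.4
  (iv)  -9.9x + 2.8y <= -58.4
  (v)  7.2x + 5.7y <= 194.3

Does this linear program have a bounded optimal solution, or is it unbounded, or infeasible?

unbounded

From the feasible point (43916/4951, 23982/4951), moving in the direction (-2.8, -9.9) keeps every constraint satisfied while f increases without bound.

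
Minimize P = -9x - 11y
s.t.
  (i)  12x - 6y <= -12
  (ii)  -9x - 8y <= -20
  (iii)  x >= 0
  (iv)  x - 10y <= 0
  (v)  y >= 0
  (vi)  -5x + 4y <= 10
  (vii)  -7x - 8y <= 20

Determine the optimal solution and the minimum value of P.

x = 2/3, y = 10/3, minimum P = -128/3

Corner points and P = -9x - 11y:
  (4/25, 58/25) → P = -674/25
  (2/3, 10/3) → P = -128/3
  (0, 5/2) → P = -55/2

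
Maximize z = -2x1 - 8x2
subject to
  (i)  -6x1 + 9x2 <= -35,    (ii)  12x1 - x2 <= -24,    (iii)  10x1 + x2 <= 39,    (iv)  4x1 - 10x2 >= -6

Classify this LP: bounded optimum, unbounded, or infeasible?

unbounded

From the feasible point (-251/102, -94/17), moving in the direction (-1, -12) keeps every constraint satisfied while z increases without bound.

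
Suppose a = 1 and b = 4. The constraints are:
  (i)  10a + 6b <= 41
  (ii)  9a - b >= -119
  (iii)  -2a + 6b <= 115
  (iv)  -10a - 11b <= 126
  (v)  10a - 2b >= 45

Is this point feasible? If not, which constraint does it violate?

not feasible — violates (v)

Constraint (v): 10a - 2b = 2, which is not ≥ 45. All other constraints are satisfied.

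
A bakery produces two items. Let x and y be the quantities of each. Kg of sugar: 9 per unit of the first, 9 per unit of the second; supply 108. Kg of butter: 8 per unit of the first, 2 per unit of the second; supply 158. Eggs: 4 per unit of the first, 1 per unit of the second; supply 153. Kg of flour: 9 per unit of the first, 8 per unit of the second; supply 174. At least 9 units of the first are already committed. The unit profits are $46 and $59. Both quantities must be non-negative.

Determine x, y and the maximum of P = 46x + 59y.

Feasible corners and P = 46x + 59y:
  (12, 0) → P = 552
  (9, 0) → P = 414
  (9, 3) → P = 591

x = 9, y = 3, maximum P = 591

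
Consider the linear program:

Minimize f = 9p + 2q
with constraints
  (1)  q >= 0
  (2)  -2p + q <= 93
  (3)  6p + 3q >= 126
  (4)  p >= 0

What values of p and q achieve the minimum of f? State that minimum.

p = 0, q = 42, minimum f = 84

Corner points and f = 9p + 2q:
  (21, 0) → f = 189
  (0, 93) → f = 186
  (0, 42) → f = 84
The feasible region is unbounded (it extends along (1, 2), (1, 0)), but f strictly increases along every unbounded feasible direction, so there is no improving ray and the minimum is attained at a vertex.

The optimum lies where 6p + 3q = 126 and p = 0.
Solving simultaneously gives p = 0, q = 42.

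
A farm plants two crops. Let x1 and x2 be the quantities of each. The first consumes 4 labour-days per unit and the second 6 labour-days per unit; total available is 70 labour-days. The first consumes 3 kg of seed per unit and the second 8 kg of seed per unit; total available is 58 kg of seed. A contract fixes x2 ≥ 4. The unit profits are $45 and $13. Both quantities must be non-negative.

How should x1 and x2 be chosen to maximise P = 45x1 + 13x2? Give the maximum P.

x1 = 26/3, x2 = 4, maximum P = 442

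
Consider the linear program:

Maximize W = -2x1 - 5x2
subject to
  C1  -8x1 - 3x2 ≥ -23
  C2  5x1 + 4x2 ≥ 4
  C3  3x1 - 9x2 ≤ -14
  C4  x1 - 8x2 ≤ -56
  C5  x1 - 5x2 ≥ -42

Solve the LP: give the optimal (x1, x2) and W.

x1 = -48/11, x2 = 71/11, maximum W = -259/11

Vertices and W = -2x1 - 5x2:
  (16/67, 471/67) → W = -2387/67
  (-11/43, 359/43) → W = -1773/43
  (-48/11, 71/11) → W = -259/11
  (-148/29, 214/29) → W = -774/29

The binding constraints are 5x1 + 4x2 = 4 and x1 - 8x2 = -56.
Solving simultaneously gives x1 = -48/11, x2 = 71/11.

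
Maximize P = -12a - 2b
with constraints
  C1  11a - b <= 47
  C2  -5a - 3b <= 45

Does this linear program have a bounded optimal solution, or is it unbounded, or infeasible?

unbounded

From the feasible point (48/19, -365/19), moving in the direction (-3, 5) keeps every constraint satisfied while P increases without bound.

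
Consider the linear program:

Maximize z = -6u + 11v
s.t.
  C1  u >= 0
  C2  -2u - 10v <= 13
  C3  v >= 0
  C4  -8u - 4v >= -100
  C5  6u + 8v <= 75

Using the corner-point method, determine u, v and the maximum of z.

u = 0, v = 75/8, maximum z = 825/8

Corner points and z = -6u + 11v:
  (0, 0) → z = 0
  (0, 75/8) → z = 825/8
  (25/2, 0) → z = -75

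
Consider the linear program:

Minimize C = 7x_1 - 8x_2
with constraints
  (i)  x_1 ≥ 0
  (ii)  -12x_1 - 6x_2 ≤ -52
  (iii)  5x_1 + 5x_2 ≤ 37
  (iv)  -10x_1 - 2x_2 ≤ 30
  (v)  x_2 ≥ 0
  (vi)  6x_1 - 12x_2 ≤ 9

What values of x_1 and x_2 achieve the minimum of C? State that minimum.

Vertices and C = 7x_1 - 8x_2:
  (19/15, 92/15) → C = -201/5
  (113/30, 17/15) → C = 173/10
  (163/30, 59/30) → C = 223/10

x_1 = 19/15, x_2 = 92/15, minimum C = -201/5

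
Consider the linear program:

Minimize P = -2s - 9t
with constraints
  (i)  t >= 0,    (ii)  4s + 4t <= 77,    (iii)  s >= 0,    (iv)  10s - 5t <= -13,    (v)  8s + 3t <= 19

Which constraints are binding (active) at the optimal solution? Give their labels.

Vertices and P = -2s - 9t:
  (0, 13/5) → P = -117/5
  (0, 19/3) → P = -57
  (4/5, 21/5) → P = -197/5

The minimum is at (0, 19/3). Substituting into each constraint, equality holds for (iii) and (v); the remaining constraints have slack.

(iii) and (v)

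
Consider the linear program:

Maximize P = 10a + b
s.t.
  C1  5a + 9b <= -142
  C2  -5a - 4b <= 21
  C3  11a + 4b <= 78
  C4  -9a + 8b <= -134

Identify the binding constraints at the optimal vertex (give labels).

C2 and C3

Feasible corners and P = 10a + b:
  (379/25, -121/5) → P = 637/5
  (1270/79, -1952/79) → P = 10748/79
  (33/2, -207/8) → P = 1113/8

The maximum is at (33/2, -207/8). Substituting into each constraint, equality holds for C2 and C3; the remaining constraints have slack.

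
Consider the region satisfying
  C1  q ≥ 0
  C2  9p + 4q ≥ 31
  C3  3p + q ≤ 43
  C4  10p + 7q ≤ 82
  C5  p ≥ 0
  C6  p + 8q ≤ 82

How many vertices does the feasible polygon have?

Of the 15 pairwise boundary intersections, those satisfying every inequality are:
  (31/9, 0)
  (41/5, 0)
  (0, 31/4)
  (82/73, 738/73)
  (0, 41/4)

5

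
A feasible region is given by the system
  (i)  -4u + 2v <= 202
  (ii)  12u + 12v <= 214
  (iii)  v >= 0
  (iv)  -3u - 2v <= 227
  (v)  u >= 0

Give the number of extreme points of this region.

3

Intersecting each pair of boundary lines and keeping only the points that satisfy every inequality leaves:
  (107/6, 0)
  (0, 107/6)
  (0, 0)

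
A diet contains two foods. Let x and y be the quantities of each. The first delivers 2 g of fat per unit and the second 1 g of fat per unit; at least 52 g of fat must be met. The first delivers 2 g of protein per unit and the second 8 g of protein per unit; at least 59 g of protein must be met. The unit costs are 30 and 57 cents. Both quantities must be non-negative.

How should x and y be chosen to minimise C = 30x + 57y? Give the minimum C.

x = 51/2, y = 1, minimum C = 822

Vertices and C = 30x + 57y:
  (0, 52) → C = 2964
  (59/2, 0) → C = 885
  (51/2, 1) → C = 822
The feasible region is unbounded (it extends along (0, 1), (1, 0)), but C strictly increases along every unbounded feasible direction, so there is no improving ray and the minimum is attained at a vertex.

The optimum lies where 2x + y = 52 and 2x + 8y = 59.
Solving simultaneously gives x = 51/2, y = 1.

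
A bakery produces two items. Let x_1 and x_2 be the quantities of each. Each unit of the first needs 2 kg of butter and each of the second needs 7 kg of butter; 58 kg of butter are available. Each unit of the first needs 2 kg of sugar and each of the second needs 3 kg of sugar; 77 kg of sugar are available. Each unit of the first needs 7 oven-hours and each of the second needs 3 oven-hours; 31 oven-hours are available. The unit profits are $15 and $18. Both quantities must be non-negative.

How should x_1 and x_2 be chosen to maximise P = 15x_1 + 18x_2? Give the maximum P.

At the optimal vertex, 2x_1 + 7x_2 = 58 and 7x_1 + 3x_2 = 31.
Solving simultaneously gives x_1 = 1, x_2 = 8.

x_1 = 1, x_2 = 8, maximum P = 159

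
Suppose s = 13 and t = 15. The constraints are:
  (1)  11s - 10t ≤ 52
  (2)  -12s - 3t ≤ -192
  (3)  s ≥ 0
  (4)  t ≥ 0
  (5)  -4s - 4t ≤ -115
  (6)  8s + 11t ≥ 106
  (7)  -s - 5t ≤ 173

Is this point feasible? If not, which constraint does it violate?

not feasible — violates (5)

Constraint (5): -4s - 4t = -112, which is not ≤ -115. All other constraints are satisfied.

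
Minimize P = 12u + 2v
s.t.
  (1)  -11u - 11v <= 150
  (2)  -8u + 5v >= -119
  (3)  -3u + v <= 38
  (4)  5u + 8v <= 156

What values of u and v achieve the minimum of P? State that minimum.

u = -142/11, v = -8/11, minimum P = -1720/11

Vertices and P = 12u + 2v:
  (43/11, -193/11) → P = 130/11
  (-142/11, -8/11) → P = -1720/11
  (1732/89, 653/89) → P = 22090/89
  (-148/29, 658/29) → P = -460/29

The binding constraints are -11u - 11v = 150 and -3u + v = 38.
Solving simultaneously gives u = -142/11, v = -8/11.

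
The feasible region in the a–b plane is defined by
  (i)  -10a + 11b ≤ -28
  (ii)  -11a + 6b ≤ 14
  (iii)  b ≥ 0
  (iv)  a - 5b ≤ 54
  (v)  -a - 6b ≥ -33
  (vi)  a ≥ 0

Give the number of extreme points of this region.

3

The feasible vertices (each the meet of two boundaries and inside every other half-plane) are:
  (14/5, 0)
  (531/71, 302/71)
  (33, 0)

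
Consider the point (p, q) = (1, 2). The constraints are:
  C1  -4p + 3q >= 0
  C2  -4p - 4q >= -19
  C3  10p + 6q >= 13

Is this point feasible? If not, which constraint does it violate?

feasible

C1: 2 ≥ 0 ✓
C2: -12 ≥ -19 ✓
C3: 22 ≥ 13 ✓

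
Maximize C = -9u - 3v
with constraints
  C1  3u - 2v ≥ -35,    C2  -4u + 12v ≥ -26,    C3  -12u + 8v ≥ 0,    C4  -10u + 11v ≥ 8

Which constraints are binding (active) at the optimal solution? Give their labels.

C1 and C2

Feasible corners and C = -9u - 3v:
  (-118/7, -109/14) → C = 2451/14
  (-191/38, -73/19) → C = 2157/38
  (16/13, 24/13) → C = -216/13
The feasible region is unbounded (it extends along (2, 3)), but C strictly decreases along every unbounded feasible direction, so there is no improving ray and the maximum is attained at a vertex.

The maximum is at (-118/7, -109/14). Substituting into each constraint, equality holds for C1 and C2; the remaining constraints have slack.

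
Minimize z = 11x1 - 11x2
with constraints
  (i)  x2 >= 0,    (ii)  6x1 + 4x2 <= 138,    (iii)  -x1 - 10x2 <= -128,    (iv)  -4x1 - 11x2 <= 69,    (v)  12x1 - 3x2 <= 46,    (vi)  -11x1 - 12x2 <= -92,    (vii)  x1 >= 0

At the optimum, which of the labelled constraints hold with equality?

(ii) and (vii)

Corner points and z = 11x1 - 11x2:
  (299/33, 230/11) → z = -391/3
  (0, 69/2) → z = -759/2
  (844/123, 1490/123) → z = -7106/123
  (0, 64/5) → z = -704/5

The minimum is at (0, 69/2). Substituting into each constraint, equality holds for (ii) and (vii); the remaining constraints have slack.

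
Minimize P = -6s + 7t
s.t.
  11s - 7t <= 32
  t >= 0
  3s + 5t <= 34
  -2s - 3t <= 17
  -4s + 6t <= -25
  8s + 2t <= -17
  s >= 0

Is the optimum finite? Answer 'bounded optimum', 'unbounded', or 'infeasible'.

infeasible

The boundaries 8s + 2t = -17 and s = 0 meet at (0, -17/2), but that point violates 11s - 7t ≤ 32. Every candidate vertex is excluded by some other constraint, so the feasible region is empty.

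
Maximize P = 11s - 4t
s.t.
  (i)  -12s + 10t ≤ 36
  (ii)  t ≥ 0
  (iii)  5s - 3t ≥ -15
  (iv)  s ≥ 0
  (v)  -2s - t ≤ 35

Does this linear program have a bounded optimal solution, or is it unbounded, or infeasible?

unbounded

From the feasible point (0, 18/5), moving in the direction (1, 0) keeps every constraint satisfied while P increases without bound.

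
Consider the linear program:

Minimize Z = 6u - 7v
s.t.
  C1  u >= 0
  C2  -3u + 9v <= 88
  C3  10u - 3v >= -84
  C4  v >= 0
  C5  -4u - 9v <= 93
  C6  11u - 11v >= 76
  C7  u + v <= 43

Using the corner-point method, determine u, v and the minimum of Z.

u = 549/22, v = 397/22, minimum Z = 515/22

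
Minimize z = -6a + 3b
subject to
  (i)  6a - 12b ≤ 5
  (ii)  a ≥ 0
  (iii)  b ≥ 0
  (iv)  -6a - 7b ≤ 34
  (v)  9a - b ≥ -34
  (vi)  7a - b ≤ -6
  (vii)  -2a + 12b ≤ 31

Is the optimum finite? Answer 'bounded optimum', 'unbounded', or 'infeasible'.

The boundaries 6a - 12b = 5 and b = 0 meet at (5/6, 0), but that point violates 7a - b ≤ -6. Every candidate vertex is excluded by some other constraint, so the feasible region is empty.

infeasible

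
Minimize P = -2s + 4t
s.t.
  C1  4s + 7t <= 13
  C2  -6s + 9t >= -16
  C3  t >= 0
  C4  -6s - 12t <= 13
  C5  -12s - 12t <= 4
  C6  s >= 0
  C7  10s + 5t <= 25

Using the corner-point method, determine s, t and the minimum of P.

Corner points and P = -2s + 4t:
  (0, 13/7) → P = 52/7
  (11/5, 3/5) → P = -2
  (0, 0) → P = 0
  (5/2, 0) → P = -5

The optimum lies where t = 0 and 10s + 5t = 25.
Solving simultaneously gives s = 5/2, t = 0.

s = 5/2, t = 0, minimum P = -5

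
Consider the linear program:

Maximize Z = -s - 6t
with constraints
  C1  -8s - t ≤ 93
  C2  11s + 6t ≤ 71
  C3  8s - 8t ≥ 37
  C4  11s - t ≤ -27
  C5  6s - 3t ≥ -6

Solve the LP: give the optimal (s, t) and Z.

s = -120/19, t = -807/19, maximum Z = 4962/19

Extreme points and Z = -s - 6t:
  (-120/19, -807/19) → Z = 4962/19
  (-19/2, -17) → Z = 223/2
  (-253/80, -623/80) → Z = 3991/80
  (-53/8, -45/4) → Z = 593/8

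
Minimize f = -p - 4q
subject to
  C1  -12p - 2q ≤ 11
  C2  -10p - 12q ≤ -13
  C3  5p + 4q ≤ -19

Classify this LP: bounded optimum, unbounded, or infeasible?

infeasible

The boundaries -12p - 2q = 11 and -10p - 12q = -13 meet at (-79/62, 133/62), but that point violates 5p + 4q ≤ -19. Every candidate vertex is excluded by some other constraint, so the feasible region is empty.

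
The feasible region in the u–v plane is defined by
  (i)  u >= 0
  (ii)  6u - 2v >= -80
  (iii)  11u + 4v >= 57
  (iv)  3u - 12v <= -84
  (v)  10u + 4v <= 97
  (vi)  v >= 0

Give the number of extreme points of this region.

Pairwise boundary intersections that survive every other constraint:
  (0, 57/4)
  (0, 97/4)
  (29/12, 365/48)
  (69/11, 377/44)

4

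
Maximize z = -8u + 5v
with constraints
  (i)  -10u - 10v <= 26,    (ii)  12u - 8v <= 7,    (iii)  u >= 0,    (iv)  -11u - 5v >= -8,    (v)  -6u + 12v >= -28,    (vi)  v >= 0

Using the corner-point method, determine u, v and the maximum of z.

Vertices and z = -8u + 5v:
  (99/148, 19/148) → z = -697/148
  (7/12, 0) → z = -14/3
  (0, 8/5) → z = 8
  (0, 0) → z = 0

u = 0, v = 8/5, maximum z = 8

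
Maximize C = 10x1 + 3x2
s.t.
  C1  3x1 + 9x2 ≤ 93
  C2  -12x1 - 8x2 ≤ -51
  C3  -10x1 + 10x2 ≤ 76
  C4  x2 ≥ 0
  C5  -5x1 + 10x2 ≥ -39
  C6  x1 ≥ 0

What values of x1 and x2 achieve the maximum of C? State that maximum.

Corner points and C = 10x1 + 3x2:
  (41/20, 193/20) → C = 989/20
  (427/25, 116/25) → C = 4618/25
  (17/4, 0) → C = 85/2
  (0, 51/8) → C = 153/8
  (0, 38/5) → C = 114/5
  (39/5, 0) → C = 78

x1 = 427/25, x2 = 116/25, maximum C = 4618/25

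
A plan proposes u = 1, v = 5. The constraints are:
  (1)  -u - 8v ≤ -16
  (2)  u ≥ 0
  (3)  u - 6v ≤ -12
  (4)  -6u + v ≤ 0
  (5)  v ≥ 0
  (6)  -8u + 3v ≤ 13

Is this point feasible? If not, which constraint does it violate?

(1): -41 ≤ -16 ✓
(2): 1 ≥ 0 ✓
(3): -29 ≤ -12 ✓
(4): -1 ≤ 0 ✓
(5): 5 ≥ 0 ✓
(6): 7 ≤ 13 ✓

feasible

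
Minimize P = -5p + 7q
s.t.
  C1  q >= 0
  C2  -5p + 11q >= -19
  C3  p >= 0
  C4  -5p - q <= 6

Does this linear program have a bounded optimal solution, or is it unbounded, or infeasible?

From the feasible point (19/5, 0), moving in the direction (11, 5) keeps every constraint satisfied while P decreases without bound.

unbounded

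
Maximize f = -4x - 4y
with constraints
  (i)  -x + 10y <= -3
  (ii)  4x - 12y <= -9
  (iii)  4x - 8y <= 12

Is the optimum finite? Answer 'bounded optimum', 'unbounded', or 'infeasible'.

unbounded

From the feasible point (-9/2, -3/4), moving in the direction (-12, -4) keeps every constraint satisfied while f increases without bound.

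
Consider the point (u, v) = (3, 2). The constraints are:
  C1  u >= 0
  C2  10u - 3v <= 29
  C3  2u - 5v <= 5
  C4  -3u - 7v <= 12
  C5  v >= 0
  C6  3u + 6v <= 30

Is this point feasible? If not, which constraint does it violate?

C1: 3 ≥ 0 ✓
C2: 24 ≤ 29 ✓
C3: -4 ≤ 5 ✓
C4: -23 ≤ 12 ✓
C5: 2 ≥ 0 ✓
C6: 21 ≤ 30 ✓

feasible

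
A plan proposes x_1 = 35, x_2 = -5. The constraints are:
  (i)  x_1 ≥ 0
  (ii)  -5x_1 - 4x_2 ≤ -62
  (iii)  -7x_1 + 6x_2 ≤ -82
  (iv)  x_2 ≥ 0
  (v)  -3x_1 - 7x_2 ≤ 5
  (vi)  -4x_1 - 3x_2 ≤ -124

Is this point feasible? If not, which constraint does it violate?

not feasible — violates (iv)

Constraint (iv): x_2 = -5, which is not ≥ 0. All other constraints are satisfied.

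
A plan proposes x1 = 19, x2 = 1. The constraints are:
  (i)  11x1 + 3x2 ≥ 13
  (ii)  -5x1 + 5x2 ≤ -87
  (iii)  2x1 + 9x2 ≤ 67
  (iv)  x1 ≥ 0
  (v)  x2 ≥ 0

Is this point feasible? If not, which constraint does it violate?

feasible

(i): 212 ≥ 13 ✓
(ii): -90 ≤ -87 ✓
(iii): 47 ≤ 67 ✓
(iv): 19 ≥ 0 ✓
(v): 1 ≥ 0 ✓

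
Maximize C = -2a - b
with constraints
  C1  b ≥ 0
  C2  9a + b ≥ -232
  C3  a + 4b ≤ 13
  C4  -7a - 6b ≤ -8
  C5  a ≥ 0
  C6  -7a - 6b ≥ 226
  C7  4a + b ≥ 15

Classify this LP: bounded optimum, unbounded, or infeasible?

Constraints -7a - 6b ≤ -8 and -7a - 6b ≥ 226 have parallel boundaries but demand opposite sides — no point can satisfy both, so the region is empty.

infeasible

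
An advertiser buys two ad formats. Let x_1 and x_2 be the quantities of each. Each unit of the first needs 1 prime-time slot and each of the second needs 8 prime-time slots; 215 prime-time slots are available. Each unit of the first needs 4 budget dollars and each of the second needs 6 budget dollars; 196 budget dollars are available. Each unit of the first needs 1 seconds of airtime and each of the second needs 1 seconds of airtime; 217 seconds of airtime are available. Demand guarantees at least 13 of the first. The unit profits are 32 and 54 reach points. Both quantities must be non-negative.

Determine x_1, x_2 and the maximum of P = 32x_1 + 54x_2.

Corner points and P = 32x_1 + 54x_2:
  (49, 0) → P = 1568
  (13, 0) → P = 416
  (13, 24) → P = 1712

The optimum lies where 4x_1 + 6x_2 = 196 and x_1 = 13.
Solving simultaneously gives x_1 = 13, x_2 = 24.

x_1 = 13, x_2 = 24, maximum P = 1712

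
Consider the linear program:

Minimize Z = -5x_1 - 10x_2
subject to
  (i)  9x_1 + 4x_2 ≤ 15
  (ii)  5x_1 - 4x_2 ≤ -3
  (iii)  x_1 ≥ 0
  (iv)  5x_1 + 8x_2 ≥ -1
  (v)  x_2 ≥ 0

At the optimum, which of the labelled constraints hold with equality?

Extreme points and Z = -5x_1 - 10x_2:
  (6/7, 51/28) → Z = -45/2
  (0, 15/4) → Z = -75/2
  (0, 3/4) → Z = -15/2

The minimum is at (0, 15/4). Substituting into each constraint, equality holds for (i) and (iii); the remaining constraints have slack.

(i) and (iii)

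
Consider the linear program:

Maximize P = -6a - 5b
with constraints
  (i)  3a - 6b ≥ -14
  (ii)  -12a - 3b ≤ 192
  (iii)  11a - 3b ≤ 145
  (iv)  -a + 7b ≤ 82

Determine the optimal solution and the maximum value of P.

a = -47/23, b = -1284/23, maximum P = 6702/23

Extreme points and P = -6a - 5b:
  (-398/27, -136/27) → P = 3068/27
  (16, 31/3) → P = -443/3
  (-47/23, -1284/23) → P = 6702/23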